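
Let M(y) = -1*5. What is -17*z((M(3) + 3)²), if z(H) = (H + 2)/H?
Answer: -51/2 ≈ -25.500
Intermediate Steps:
M(y) = -5
z(H) = (2 + H)/H
-17*z((M(3) + 3)²) = -17*(2 + (-5 + 3)²)/((-5 + 3)²) = -17*(2 + (-2)²)/((-2)²) = -17*(2 + 4)/4 = -17*6/4 = -17*3/2 = -51/2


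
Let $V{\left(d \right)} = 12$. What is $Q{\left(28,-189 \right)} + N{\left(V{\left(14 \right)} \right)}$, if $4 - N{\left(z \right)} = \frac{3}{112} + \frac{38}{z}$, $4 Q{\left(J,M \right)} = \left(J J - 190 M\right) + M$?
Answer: $\frac{3066691}{336} \approx 9127.1$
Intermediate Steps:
$Q{\left(J,M \right)} = - \frac{189 M}{4} + \frac{J^{2}}{4}$ ($Q{\left(J,M \right)} = \frac{\left(J J - 190 M\right) + M}{4} = \frac{\left(J^{2} - 190 M\right) + M}{4} = \frac{J^{2} - 189 M}{4} = - \frac{189 M}{4} + \frac{J^{2}}{4}$)
$N{\left(z \right)} = \frac{445}{112} - \frac{38}{z}$ ($N{\left(z \right)} = 4 - \left(\frac{3}{112} + \frac{38}{z}\right) = \frac{445}{112} - \frac{38}{z}$)
$Q{\left(28,-189 \right)} + N{\left(V{\left(14 \right)} \right)} = \left(\left(- \frac{189}{4}\right) \left(-189\right) + \frac{28^{2}}{4}\right) + \left(\frac{445}{112} - \frac{38}{12}\right) = \left(\frac{35721}{4} + \frac{1}{4} \cdot 784\right) + \left(\frac{445}{112} - \frac{19}{6}\right) = \left(\frac{35721}{4} + 196\right) + \left(\frac{445}{112} - \frac{19}{6}\right) = \frac{36505}{4} + \frac{271}{336} = \frac{3066691}{336}$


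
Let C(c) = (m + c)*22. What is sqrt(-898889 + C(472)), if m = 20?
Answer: I*sqrt(888065) ≈ 942.37*I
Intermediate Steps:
C(c) = 440 + 22*c (C(c) = (20 + c)*22 = 440 + 22*c)
sqrt(-898889 + C(472)) = sqrt(-898889 + (440 + 22*472)) = sqrt(-898889 + (440 + 10384)) = sqrt(-898889 + 10824) = sqrt(-888065) = I*sqrt(888065)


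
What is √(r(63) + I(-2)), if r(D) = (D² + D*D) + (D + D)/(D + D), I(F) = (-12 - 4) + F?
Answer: 89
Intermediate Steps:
I(F) = -16 + F
r(D) = 1 + 2*D² (r(D) = (D² + D²) + (2*D)/((2*D)) = 2*D² + (2*D)*(1/(2*D)) = 2*D² + 1 = 1 + 2*D²)
√(r(63) + I(-2)) = √((1 + 2*63²) + (-16 - 2)) = √((1 + 2*3969) - 18) = √((1 + 7938) - 18) = √(7939 - 18) = √7921 = 89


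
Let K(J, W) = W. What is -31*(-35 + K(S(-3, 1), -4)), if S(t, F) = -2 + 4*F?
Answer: 1209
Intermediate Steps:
-31*(-35 + K(S(-3, 1), -4)) = -31*(-35 - 4) = -31*(-39) = 1209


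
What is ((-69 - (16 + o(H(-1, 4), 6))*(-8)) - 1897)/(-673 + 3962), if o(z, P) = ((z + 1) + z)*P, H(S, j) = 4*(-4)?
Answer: -3326/3289 ≈ -1.0112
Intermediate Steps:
H(S, j) = -16
o(z, P) = P*(1 + 2*z) (o(z, P) = ((1 + z) + z)*P = (1 + 2*z)*P = P*(1 + 2*z))
((-69 - (16 + o(H(-1, 4), 6))*(-8)) - 1897)/(-673 + 3962) = ((-69 - (16 + 6*(1 + 2*(-16)))*(-8)) - 1897)/(-673 + 3962) = ((-69 - (16 + 6*(1 - 32))*(-8)) - 1897)/3289 = ((-69 - (16 + 6*(-31))*(-8)) - 1897)*(1/3289) = ((-69 - (16 - 186)*(-8)) - 1897)*(1/3289) = ((-69 - (-170)*(-8)) - 1897)*(1/3289) = ((-69 - 1*1360) - 1897)*(1/3289) = ((-69 - 1360) - 1897)*(1/3289) = (-1429 - 1897)*(1/3289) = -3326*1/3289 = -3326/3289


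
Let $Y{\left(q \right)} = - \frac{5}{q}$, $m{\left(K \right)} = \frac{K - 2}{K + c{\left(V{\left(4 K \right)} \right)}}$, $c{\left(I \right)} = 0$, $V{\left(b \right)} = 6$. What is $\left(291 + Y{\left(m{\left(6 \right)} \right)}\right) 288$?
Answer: $81648$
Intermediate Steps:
$m{\left(K \right)} = \frac{-2 + K}{K}$ ($m{\left(K \right)} = \frac{K - 2}{K + 0} = \frac{-2 + K}{K}$)
$\left(291 + Y{\left(m{\left(6 \right)} \right)}\right) 288 = \left(291 - \frac{5}{\frac{1}{6} \left(-2 + 6\right)}\right) 288 = \left(291 - \frac{5}{\frac{1}{6} \cdot 4}\right) 288 = \left(291 - \frac{5}{\frac{2}{3}}\right) 288 = \left(291 - \frac{15}{2}\right) 288 = \frac{567}{2} \cdot 288 = 81648$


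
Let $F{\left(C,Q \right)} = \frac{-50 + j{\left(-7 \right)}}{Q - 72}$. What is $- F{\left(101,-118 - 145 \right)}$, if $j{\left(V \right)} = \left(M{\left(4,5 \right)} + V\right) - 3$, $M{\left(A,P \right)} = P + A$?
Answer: $- \frac{51}{335} \approx -0.15224$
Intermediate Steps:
$M{\left(A,P \right)} = A + P$
$j{\left(V \right)} = 6 + V$ ($j{\left(V \right)} = \left(\left(4 + 5\right) + V\right) - 3 = \left(9 + V\right) - 3 = 6 + V$)
$F{\left(C,Q \right)} = - \frac{51}{-72 + Q}$ ($F{\left(C,Q \right)} = \frac{-50 + \left(6 - 7\right)}{Q - 72} = \frac{-50 - 1}{-72 + Q} = - \frac{51}{-72 + Q}$)
$- F{\left(101,-118 - 145 \right)} = - \frac{-51}{-72 - 263} = - \frac{-51}{-335} = - \frac{\left(-51\right) \left(-1\right)}{335} = \left(-1\right) \frac{51}{335} = - \frac{51}{335}$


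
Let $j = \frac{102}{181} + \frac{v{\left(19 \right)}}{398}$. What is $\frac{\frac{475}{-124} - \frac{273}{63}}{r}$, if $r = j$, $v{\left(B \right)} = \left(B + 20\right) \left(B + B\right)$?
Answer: $- \frac{109389703}{57443868} \approx -1.9043$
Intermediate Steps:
$v{\left(B \right)} = 2 B \left(20 + B\right)$ ($v{\left(B \right)} = \left(20 + B\right) 2 B = 2 B \left(20 + B\right)$)
$j = \frac{154419}{36019}$ ($j = \frac{102}{181} + \frac{2 \cdot 19 \left(20 + 19\right)}{398} = 102 \cdot \frac{1}{181} + 2 \cdot 19 \cdot 39 \cdot \frac{1}{398} = \frac{102}{181} + 1482 \cdot \frac{1}{398} = \frac{102}{181} + \frac{741}{199} = \frac{154419}{36019} \approx 4.2872$)
$r = \frac{154419}{36019} \approx 4.2872$
$\frac{\frac{475}{-124} - \frac{273}{63}}{r} = \frac{\frac{475}{-124} - \frac{273}{63}}{\frac{154419}{36019}} = \left(475 \left(- \frac{1}{124}\right) - \frac{13}{3}\right) \frac{36019}{154419} = \left(- \frac{475}{124} - \frac{13}{3}\right) \frac{36019}{154419} = \left(- \frac{3037}{372}\right) \frac{36019}{154419} = - \frac{109389703}{57443868}$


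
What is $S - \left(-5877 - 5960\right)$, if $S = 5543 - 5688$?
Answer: $11692$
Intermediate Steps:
$S = -145$ ($S = 5543 - 5688 = -145$)
$S - \left(-5877 - 5960\right) = -145 - \left(-5877 - 5960\right) = -145 - -11837 = -145 + 11837 = 11692$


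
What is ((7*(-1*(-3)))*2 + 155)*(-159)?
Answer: -31323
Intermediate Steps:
((7*(-1*(-3)))*2 + 155)*(-159) = ((7*3)*2 + 155)*(-159) = (21*2 + 155)*(-159) = (42 + 155)*(-159) = 197*(-159) = -31323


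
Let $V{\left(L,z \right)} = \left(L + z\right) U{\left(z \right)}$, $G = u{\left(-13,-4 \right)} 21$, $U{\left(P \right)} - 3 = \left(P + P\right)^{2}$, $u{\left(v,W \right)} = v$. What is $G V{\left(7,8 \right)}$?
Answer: $-1060605$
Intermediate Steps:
$U{\left(P \right)} = 3 + 4 P^{2}$ ($U{\left(P \right)} = 3 + \left(P + P\right)^{2} = 3 + \left(2 P\right)^{2} = 3 + 4 P^{2}$)
$G = -273$ ($G = \left(-13\right) 21 = -273$)
$V{\left(L,z \right)} = \left(3 + 4 z^{2}\right) \left(L + z\right)$ ($V{\left(L,z \right)} = \left(L + z\right) \left(3 + 4 z^{2}\right) = \left(3 + 4 z^{2}\right) \left(L + z\right)$)
$G V{\left(7,8 \right)} = - 273 \left(3 + 4 \cdot 8^{2}\right) \left(7 + 8\right) = - 273 \left(3 + 4 \cdot 64\right) 15 = - 273 \left(3 + 256\right) 15 = - 273 \cdot 259 \cdot 15 = \left(-273\right) 3885 = -1060605$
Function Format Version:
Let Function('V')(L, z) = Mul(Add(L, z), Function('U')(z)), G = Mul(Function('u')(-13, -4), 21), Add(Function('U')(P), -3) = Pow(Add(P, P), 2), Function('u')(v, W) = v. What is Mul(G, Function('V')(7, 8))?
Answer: -1060605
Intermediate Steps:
Function('U')(P) = Add(3, Mul(4, Pow(P, 2))) (Function('U')(P) = Add(3, Pow(Add(P, P), 2)) = Add(3, Pow(Mul(2, P), 2)) = Add(3, Mul(4, Pow(P, 2))))
G = -273 (G = Mul(-13, 21) = -273)
Function('V')(L, z) = Mul(Add(3, Mul(4, Pow(z, 2))), Add(L, z)) (Function('V')(L, z) = Mul(Add(L, z), Add(3, Mul(4, Pow(z, 2)))) = Mul(Add(3, Mul(4, Pow(z, 2))), Add(L, z)))
Mul(G, Function('V')(7, 8)) = Mul(-273, Mul(Add(3, Mul(4, Pow(8, 2))), Add(7, 8))) = Mul(-273, Mul(Add(3, Mul(4, 64)), 15)) = Mul(-273, Mul(Add(3, 256), 15)) = Mul(-273, Mul(259, 15)) = Mul(-273, 3885) = -1060605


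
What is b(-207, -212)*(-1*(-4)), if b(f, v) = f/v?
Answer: 207/53 ≈ 3.9057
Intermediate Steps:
b(-207, -212)*(-1*(-4)) = (-207/(-212))*(-1*(-4)) = -207*(-1/212)*4 = (207/212)*4 = 207/53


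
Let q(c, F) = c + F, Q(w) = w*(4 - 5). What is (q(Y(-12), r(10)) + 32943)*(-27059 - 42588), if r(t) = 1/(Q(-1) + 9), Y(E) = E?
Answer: -22935523217/10 ≈ -2.2936e+9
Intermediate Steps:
Q(w) = -w (Q(w) = w*(-1) = -w)
r(t) = 1/10 (r(t) = 1/(-1*(-1) + 9) = 1/(1 + 9) = 1/10)
q(c, F) = F + c
(q(Y(-12), r(10)) + 32943)*(-27059 - 42588) = ((1/10 - 12) + 32943)*(-27059 - 42588) = (-119/10 + 32943)*(-69647) = (329311/10)*(-69647) = -22935523217/10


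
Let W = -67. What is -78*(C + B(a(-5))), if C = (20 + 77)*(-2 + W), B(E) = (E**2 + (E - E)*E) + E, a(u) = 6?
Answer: 518778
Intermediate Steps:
B(E) = E + E**2 (B(E) = (E**2 + 0*E) + E = (E**2 + 0) + E = E**2 + E = E + E**2)
C = -6693 (C = (20 + 77)*(-2 - 67) = 97*(-69) = -6693)
-78*(C + B(a(-5))) = -78*(-6693 + 6*(1 + 6)) = -78*(-6693 + 6*7) = -78*(-6693 + 42) = -78*(-6651) = 518778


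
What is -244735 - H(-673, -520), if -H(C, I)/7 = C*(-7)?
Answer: -211758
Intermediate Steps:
H(C, I) = 49*C (H(C, I) = -7*C*(-7) = -(-49)*C = 49*C)
-244735 - H(-673, -520) = -244735 - 49*(-673) = -244735 - 1*(-32977) = -244735 + 32977 = -211758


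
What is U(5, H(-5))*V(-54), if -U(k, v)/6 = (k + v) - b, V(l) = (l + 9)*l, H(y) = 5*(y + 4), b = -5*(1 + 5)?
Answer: -437400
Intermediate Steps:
b = -30 (b = -5*6 = -30)
H(y) = 20 + 5*y (H(y) = 5*(4 + y) = 20 + 5*y)
V(l) = l*(9 + l) (V(l) = (9 + l)*l = l*(9 + l))
U(k, v) = -180 - 6*k - 6*v (U(k, v) = -6*((k + v) - 1*(-30)) = -6*((k + v) + 30) = -6*(30 + k + v) = -180 - 6*k - 6*v)
U(5, H(-5))*V(-54) = (-180 - 6*5 - 6*(20 + 5*(-5)))*(-54*(9 - 54)) = (-180 - 30 - 6*(20 - 25))*(-54*(-45)) = (-180 - 30 - 6*(-5))*2430 = (-180 - 30 + 30)*2430 = -180*2430 = -437400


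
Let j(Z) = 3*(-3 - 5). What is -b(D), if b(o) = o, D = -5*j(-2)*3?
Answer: -360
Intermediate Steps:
j(Z) = -24 (j(Z) = 3*(-8) = -24)
D = 360 (D = -5*(-24)*3 = 120*3 = 360)
-b(D) = -1*360 = -360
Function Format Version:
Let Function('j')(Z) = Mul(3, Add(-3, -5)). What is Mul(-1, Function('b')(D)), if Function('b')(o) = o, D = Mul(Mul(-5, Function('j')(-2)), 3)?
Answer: -360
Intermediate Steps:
Function('j')(Z) = -24 (Function('j')(Z) = Mul(3, -8) = -24)
D = 360 (D = Mul(Mul(-5, -24), 3) = Mul(120, 3) = 360)
Mul(-1, Function('b')(D)) = Mul(-1, 360) = -360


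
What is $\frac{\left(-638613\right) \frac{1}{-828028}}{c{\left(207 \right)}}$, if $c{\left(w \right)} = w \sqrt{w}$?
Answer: $\frac{70957 \sqrt{23}}{1314080436} \approx 0.00025896$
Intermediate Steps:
$c{\left(w \right)} = w^{\frac{3}{2}}$
$\frac{\left(-638613\right) \frac{1}{-828028}}{c{\left(207 \right)}} = \frac{\left(-638613\right) \frac{1}{-828028}}{207^{\frac{3}{2}}} = \frac{\left(-638613\right) \left(- \frac{1}{828028}\right)}{621 \sqrt{23}} = \frac{638613 \frac{\sqrt{23}}{14283}}{828028} = \frac{70957 \sqrt{23}}{1314080436}$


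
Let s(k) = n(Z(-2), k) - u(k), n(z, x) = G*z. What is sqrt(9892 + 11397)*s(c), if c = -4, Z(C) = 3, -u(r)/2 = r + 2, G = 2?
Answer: 2*sqrt(21289) ≈ 291.81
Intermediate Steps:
u(r) = -4 - 2*r (u(r) = -2*(r + 2) = -2*(2 + r) = -4 - 2*r)
n(z, x) = 2*z
s(k) = 10 + 2*k (s(k) = 2*3 - (-4 - 2*k) = 6 + (4 + 2*k) = 10 + 2*k)
sqrt(9892 + 11397)*s(c) = sqrt(9892 + 11397)*(10 + 2*(-4)) = sqrt(21289)*(10 - 8) = sqrt(21289)*2 = 2*sqrt(21289)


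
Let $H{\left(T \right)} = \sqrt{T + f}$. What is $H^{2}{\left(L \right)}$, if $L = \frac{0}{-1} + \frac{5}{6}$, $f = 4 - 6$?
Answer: $- \frac{7}{6} \approx -1.1667$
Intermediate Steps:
$f = -2$ ($f = 4 - 6 = -2$)
$L = \frac{5}{6}$ ($L = 0 \left(-1\right) + 5 \cdot \frac{1}{6} = 0 + \frac{5}{6} = \frac{5}{6} \approx 0.83333$)
$H{\left(T \right)} = \sqrt{-2 + T}$ ($H{\left(T \right)} = \sqrt{T - 2} = \sqrt{-2 + T}$)
$H^{2}{\left(L \right)} = \left(\sqrt{-2 + \frac{5}{6}}\right)^{2} = \left(\sqrt{- \frac{7}{6}}\right)^{2} = \left(\frac{i \sqrt{42}}{6}\right)^{2} = - \frac{7}{6}$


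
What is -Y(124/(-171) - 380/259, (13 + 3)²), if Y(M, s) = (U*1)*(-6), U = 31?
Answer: 186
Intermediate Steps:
Y(M, s) = -186 (Y(M, s) = (31*1)*(-6) = 31*(-6) = -186)
-Y(124/(-171) - 380/259, (13 + 3)²) = -1*(-186) = 186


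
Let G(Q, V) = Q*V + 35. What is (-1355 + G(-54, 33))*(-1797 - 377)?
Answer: 6743748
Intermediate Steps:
G(Q, V) = 35 + Q*V
(-1355 + G(-54, 33))*(-1797 - 377) = (-1355 + (35 - 54*33))*(-1797 - 377) = (-1355 + (35 - 1782))*(-2174) = (-1355 - 1747)*(-2174) = -3102*(-2174) = 6743748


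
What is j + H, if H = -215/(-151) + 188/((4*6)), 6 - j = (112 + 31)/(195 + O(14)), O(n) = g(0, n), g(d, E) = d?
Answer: 21931/1510 ≈ 14.524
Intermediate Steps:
O(n) = 0
j = 79/15 (j = 6 - (112 + 31)/(195 + 0) = 6 - 143/195 = 6 - 1*11/15 = 6 - 11/15 = 79/15 ≈ 5.2667)
H = 8387/906 (H = -215*(-1/151) + 188/24 = 215/151 + 188*(1/24) = 215/151 + 47/6 = 8387/906 ≈ 9.2572)
j + H = 79/15 + 8387/906 = 21931/1510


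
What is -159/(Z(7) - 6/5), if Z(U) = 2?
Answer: -795/4 ≈ -198.75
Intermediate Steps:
-159/(Z(7) - 6/5) = -159/(2 - 6/5) = -159/⅘ = -159*5/4 = -795/4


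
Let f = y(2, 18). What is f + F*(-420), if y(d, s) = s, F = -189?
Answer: 79398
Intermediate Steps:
f = 18
f + F*(-420) = 18 - 189*(-420) = 18 + 79380 = 79398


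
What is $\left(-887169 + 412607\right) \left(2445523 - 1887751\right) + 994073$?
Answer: $-264696401791$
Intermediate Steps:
$\left(-887169 + 412607\right) \left(2445523 - 1887751\right) + 994073 = \left(-474562\right) 557772 + 994073 = -264697395864 + 994073 = -264696401791$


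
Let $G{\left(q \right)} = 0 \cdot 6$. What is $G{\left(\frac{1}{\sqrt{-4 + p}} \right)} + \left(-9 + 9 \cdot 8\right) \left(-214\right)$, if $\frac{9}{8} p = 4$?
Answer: $-13482$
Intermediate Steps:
$p = \frac{32}{9}$ ($p = \frac{8}{9} \cdot 4 = \frac{32}{9} \approx 3.5556$)
$G{\left(q \right)} = 0$
$G{\left(\frac{1}{\sqrt{-4 + p}} \right)} + \left(-9 + 9 \cdot 8\right) \left(-214\right) = 0 + \left(-9 + 9 \cdot 8\right) \left(-214\right) = 0 + \left(-9 + 72\right) \left(-214\right) = 0 + 63 \left(-214\right) = 0 - 13482 = -13482$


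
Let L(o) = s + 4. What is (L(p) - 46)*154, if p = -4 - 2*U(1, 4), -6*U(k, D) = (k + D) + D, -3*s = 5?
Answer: -20174/3 ≈ -6724.7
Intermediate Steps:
s = -5/3 (s = -⅓*5 = -5/3 ≈ -1.6667)
U(k, D) = -D/3 - k/6 (U(k, D) = -((k + D) + D)/6 = -((D + k) + D)/6 = -(k + 2*D)/6 = -D/3 - k/6)
p = -1 (p = -4 - 2*(-⅓*4 - ⅙*1) = -4 - 2*(-4/3 - ⅙) = -4 - 2*(-3/2) = -4 + 3 = -1)
L(o) = 7/3 (L(o) = -5/3 + 4 = 7/3)
(L(p) - 46)*154 = (7/3 - 46)*154 = -131/3*154 = -20174/3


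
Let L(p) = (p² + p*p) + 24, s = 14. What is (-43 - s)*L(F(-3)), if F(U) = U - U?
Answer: -1368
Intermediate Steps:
F(U) = 0
L(p) = 24 + 2*p² (L(p) = (p² + p²) + 24 = 2*p² + 24 = 24 + 2*p²)
(-43 - s)*L(F(-3)) = (-43 - 1*14)*(24 + 2*0²) = (-43 - 14)*(24 + 2*0) = -57*(24 + 0) = -57*24 = -1368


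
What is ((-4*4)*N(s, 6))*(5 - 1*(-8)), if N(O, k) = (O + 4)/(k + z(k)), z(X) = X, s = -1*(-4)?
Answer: -416/3 ≈ -138.67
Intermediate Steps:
s = 4
N(O, k) = (4 + O)/(2*k) (N(O, k) = (O + 4)/(k + k) = (4 + O)/((2*k)) = (4 + O)*(1/(2*k)) = (4 + O)/(2*k))
((-4*4)*N(s, 6))*(5 - 1*(-8)) = ((-4*4)*((1/2)*(4 + 4)/6))*(5 - 1*(-8)) = (-8*8/6)*(5 + 8) = -16*2/3*13 = -32/3*13 = -416/3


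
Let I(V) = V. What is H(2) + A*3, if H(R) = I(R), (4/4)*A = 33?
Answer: 101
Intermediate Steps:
A = 33
H(R) = R
H(2) + A*3 = 2 + 33*3 = 2 + 99 = 101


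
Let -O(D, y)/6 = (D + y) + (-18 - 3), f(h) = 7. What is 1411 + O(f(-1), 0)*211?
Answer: 19135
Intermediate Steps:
O(D, y) = 126 - 6*D - 6*y (O(D, y) = -6*((D + y) + (-18 - 3)) = -6*((D + y) - 21) = -6*(-21 + D + y) = 126 - 6*D - 6*y)
1411 + O(f(-1), 0)*211 = 1411 + (126 - 6*7 - 6*0)*211 = 1411 + (126 - 42 + 0)*211 = 1411 + 84*211 = 1411 + 17724 = 19135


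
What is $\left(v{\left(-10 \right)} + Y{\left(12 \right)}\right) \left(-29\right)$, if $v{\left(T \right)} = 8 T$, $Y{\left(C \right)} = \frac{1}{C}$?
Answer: $\frac{27811}{12} \approx 2317.6$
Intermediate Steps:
$\left(v{\left(-10 \right)} + Y{\left(12 \right)}\right) \left(-29\right) = \left(8 \left(-10\right) + \frac{1}{12}\right) \left(-29\right) = \left(-80 + \frac{1}{12}\right) \left(-29\right) = \left(- \frac{959}{12}\right) \left(-29\right) = \frac{27811}{12}$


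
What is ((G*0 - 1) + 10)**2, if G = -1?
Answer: 81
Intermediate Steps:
((G*0 - 1) + 10)**2 = ((-1*0 - 1) + 10)**2 = ((0 - 1) + 10)**2 = (-1 + 10)**2 = 9**2 = 81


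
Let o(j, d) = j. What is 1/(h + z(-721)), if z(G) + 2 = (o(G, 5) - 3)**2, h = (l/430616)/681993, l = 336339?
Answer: 10876929544/5701403666809113 ≈ 1.9078e-6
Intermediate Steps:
h = 12457/10876929544 (h = (336339/430616)/681993 = (336339*(1/430616))*(1/681993) = (336339/430616)*(1/681993) = 12457/10876929544 ≈ 1.1453e-6)
z(G) = -2 + (-3 + G)**2 (z(G) = -2 + (G - 3)**2 = -2 + (-3 + G)**2)
1/(h + z(-721)) = 1/(12457/10876929544 + (-2 + (-3 - 721)**2)) = 1/(12457/10876929544 + (-2 + (-724)**2)) = 1/(12457/10876929544 + (-2 + 524176)) = 1/(12457/10876929544 + 524174) = 1/(5701403666809113/10876929544) = 10876929544/5701403666809113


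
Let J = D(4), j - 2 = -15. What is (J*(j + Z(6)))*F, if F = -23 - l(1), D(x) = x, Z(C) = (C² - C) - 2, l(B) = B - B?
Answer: -1380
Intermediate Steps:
l(B) = 0
Z(C) = -2 + C² - C
j = -13 (j = 2 - 15 = -13)
F = -23 (F = -23 - 1*0 = -23 + 0 = -23)
J = 4
(J*(j + Z(6)))*F = (4*(-13 + (-2 + 6² - 1*6)))*(-23) = (4*(-13 + (-2 + 36 - 6)))*(-23) = (4*(-13 + 28))*(-23) = (4*15)*(-23) = 60*(-23) = -1380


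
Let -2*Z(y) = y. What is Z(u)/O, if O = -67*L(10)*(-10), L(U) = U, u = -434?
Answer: 217/6700 ≈ 0.032388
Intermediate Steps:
Z(y) = -y/2
O = 6700 (O = -67*10*(-10) = -670*(-10) = 6700)
Z(u)/O = -½*(-434)/6700 = 217*(1/6700) = 217/6700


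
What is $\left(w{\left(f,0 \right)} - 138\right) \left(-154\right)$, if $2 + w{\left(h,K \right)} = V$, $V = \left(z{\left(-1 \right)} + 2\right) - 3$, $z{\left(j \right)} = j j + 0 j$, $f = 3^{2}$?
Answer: $21560$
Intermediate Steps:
$f = 9$
$z{\left(j \right)} = j^{2}$ ($z{\left(j \right)} = j^{2} + 0 = j^{2}$)
$V = 0$ ($V = \left(\left(-1\right)^{2} + 2\right) - 3 = \left(1 + 2\right) - 3 = 3 - 3 = 0$)
$w{\left(h,K \right)} = -2$ ($w{\left(h,K \right)} = -2 + 0 = -2$)
$\left(w{\left(f,0 \right)} - 138\right) \left(-154\right) = \left(-2 - 138\right) \left(-154\right) = \left(-140\right) \left(-154\right) = 21560$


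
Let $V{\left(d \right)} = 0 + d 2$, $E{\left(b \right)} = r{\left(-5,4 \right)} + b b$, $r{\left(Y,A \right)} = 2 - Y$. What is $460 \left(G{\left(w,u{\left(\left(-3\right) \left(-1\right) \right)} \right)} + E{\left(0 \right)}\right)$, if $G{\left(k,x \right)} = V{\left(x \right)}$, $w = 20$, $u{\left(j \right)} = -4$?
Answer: $-460$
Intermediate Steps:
$E{\left(b \right)} = 7 + b^{2}$ ($E{\left(b \right)} = \left(2 - -5\right) + b b = \left(2 + 5\right) + b^{2} = 7 + b^{2}$)
$V{\left(d \right)} = 2 d$ ($V{\left(d \right)} = 0 + 2 d = 2 d$)
$G{\left(k,x \right)} = 2 x$
$460 \left(G{\left(w,u{\left(\left(-3\right) \left(-1\right) \right)} \right)} + E{\left(0 \right)}\right) = 460 \left(2 \left(-4\right) + \left(7 + 0^{2}\right)\right) = 460 \left(-8 + \left(7 + 0\right)\right) = 460 \left(-8 + 7\right) = 460 \left(-1\right) = -460$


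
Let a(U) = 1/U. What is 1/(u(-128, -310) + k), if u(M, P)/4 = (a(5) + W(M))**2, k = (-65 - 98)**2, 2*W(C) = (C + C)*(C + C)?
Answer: 25/107376157349 ≈ 2.3283e-10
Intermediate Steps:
W(C) = 2*C**2 (W(C) = ((C + C)*(C + C))/2 = ((2*C)*(2*C))/2 = (4*C**2)/2 = 2*C**2)
k = 26569 (k = (-163)**2 = 26569)
u(M, P) = 4*(1/5 + 2*M**2)**2
1/(u(-128, -310) + k) = 1/(4*(1 + 10*(-128)**2)**2/25 + 26569) = 1/(4*(1 + 10*16384)**2/25 + 26569) = 1/(4*(1 + 163840)**2/25 + 26569) = 1/((4/25)*163841**2 + 26569) = 1/((4/25)*26843873281 + 26569) = 1/(107375493124/25 + 26569) = 1/(107376157349/25) = 25/107376157349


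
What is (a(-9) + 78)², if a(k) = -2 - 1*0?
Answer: 5776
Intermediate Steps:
a(k) = -2 (a(k) = -2 + 0 = -2)
(a(-9) + 78)² = (-2 + 78)² = 76² = 5776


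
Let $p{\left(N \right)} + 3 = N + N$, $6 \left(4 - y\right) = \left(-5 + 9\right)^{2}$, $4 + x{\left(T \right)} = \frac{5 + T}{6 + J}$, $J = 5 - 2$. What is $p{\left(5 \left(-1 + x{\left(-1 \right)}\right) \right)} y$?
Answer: $- \frac{1748}{27} \approx -64.741$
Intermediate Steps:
$J = 3$
$x{\left(T \right)} = - \frac{31}{9} + \frac{T}{9}$ ($x{\left(T \right)} = -4 + \frac{5 + T}{6 + 3} = -4 + \frac{5 + T}{9} = -4 + \left(5 + T\right) \frac{1}{9} = -4 + \left(\frac{5}{9} + \frac{T}{9}\right) = - \frac{31}{9} + \frac{T}{9}$)
$y = \frac{4}{3}$ ($y = 4 - \frac{\left(-5 + 9\right)^{2}}{6} = 4 - \frac{4^{2}}{6} = 4 - \frac{8}{3} = \frac{4}{3} \approx 1.3333$)
$p{\left(N \right)} = -3 + 2 N$ ($p{\left(N \right)} = -3 + \left(N + N\right) = -3 + 2 N$)
$p{\left(5 \left(-1 + x{\left(-1 \right)}\right) \right)} y = \left(-3 + 2 \cdot 5 \left(-1 + \left(- \frac{31}{9} + \frac{1}{9} \left(-1\right)\right)\right)\right) \frac{4}{3} = \left(-3 + 2 \cdot 5 \left(-1 - \frac{32}{9}\right)\right) \frac{4}{3} = \left(-3 + 2 \cdot 5 \left(- \frac{41}{9}\right)\right) \frac{4}{3} = \left(-3 + 2 \left(- \frac{205}{9}\right)\right) \frac{4}{3} = \left(-3 - \frac{410}{9}\right) \frac{4}{3} = \left(- \frac{437}{9}\right) \frac{4}{3} = - \frac{1748}{27}$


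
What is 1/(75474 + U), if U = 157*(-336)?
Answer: 1/22722 ≈ 4.4010e-5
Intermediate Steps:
U = -52752
1/(75474 + U) = 1/(75474 - 52752) = 1/22722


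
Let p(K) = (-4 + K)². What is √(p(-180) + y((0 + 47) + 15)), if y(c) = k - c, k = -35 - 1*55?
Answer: 2*√8426 ≈ 183.59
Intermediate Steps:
k = -90 (k = -35 - 55 = -90)
y(c) = -90 - c
√(p(-180) + y((0 + 47) + 15)) = √((-4 - 180)² + (-90 - ((0 + 47) + 15))) = √((-184)² + (-90 - (47 + 15))) = √(33856 + (-90 - 1*62)) = √(33856 + (-90 - 62)) = √(33856 - 152) = √33704 = 2*√8426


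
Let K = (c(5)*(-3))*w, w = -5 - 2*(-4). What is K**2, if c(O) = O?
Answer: 2025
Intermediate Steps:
w = 3 (w = -5 - 1*(-8) = -5 + 8 = 3)
K = -45 (K = (5*(-3))*3 = -15*3 = -45)
K**2 = (-45)**2 = 2025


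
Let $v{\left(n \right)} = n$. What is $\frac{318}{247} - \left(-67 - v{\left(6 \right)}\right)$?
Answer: $\frac{18349}{247} \approx 74.287$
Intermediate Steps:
$\frac{318}{247} - \left(-67 - v{\left(6 \right)}\right) = \frac{318}{247} - \left(-67 - 6\right) = 318 \cdot \frac{1}{247} - \left(-67 - 6\right) = \frac{318}{247} - -73 = \frac{318}{247} + 73 = \frac{18349}{247}$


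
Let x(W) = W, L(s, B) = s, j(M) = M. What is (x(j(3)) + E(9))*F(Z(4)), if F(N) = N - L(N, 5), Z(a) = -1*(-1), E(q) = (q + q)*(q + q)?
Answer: 0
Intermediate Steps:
E(q) = 4*q² (E(q) = (2*q)*(2*q) = 4*q²)
Z(a) = 1
F(N) = 0 (F(N) = N - N = 0)
(x(j(3)) + E(9))*F(Z(4)) = (3 + 4*9²)*0 = (3 + 4*81)*0 = (3 + 324)*0 = 327*0 = 0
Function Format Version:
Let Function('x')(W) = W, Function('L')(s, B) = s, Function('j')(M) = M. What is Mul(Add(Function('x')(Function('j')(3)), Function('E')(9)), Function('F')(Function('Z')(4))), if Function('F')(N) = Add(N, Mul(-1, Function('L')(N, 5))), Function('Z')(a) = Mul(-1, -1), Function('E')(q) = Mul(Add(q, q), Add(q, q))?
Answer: 0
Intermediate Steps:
Function('E')(q) = Mul(4, Pow(q, 2)) (Function('E')(q) = Mul(Mul(2, q), Mul(2, q)) = Mul(4, Pow(q, 2)))
Function('Z')(a) = 1
Function('F')(N) = 0 (Function('F')(N) = Add(N, Mul(-1, N)) = 0)
Mul(Add(Function('x')(Function('j')(3)), Function('E')(9)), Function('F')(Function('Z')(4))) = Mul(Add(3, Mul(4, Pow(9, 2))), 0) = Mul(Add(3, Mul(4, 81)), 0) = Mul(Add(3, 324), 0) = Mul(327, 0) = 0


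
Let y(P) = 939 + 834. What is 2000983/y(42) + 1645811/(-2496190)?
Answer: 217039814429/192423690 ≈ 1127.9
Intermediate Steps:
y(P) = 1773
2000983/y(42) + 1645811/(-2496190) = 2000983/1773 + 1645811/(-2496190) = 2000983*(1/1773) + 1645811*(-1/2496190) = 2000983/1773 - 71557/108530 = 217039814429/192423690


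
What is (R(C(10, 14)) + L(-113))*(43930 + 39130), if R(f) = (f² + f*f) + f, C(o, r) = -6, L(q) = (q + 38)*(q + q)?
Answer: 1413348960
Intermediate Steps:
L(q) = 2*q*(38 + q) (L(q) = (38 + q)*(2*q) = 2*q*(38 + q))
R(f) = f + 2*f² (R(f) = (f² + f²) + f = 2*f² + f = f + 2*f²)
(R(C(10, 14)) + L(-113))*(43930 + 39130) = (-6*(1 + 2*(-6)) + 2*(-113)*(38 - 113))*(43930 + 39130) = (-6*(1 - 12) + 2*(-113)*(-75))*83060 = (-6*(-11) + 16950)*83060 = (66 + 16950)*83060 = 17016*83060 = 1413348960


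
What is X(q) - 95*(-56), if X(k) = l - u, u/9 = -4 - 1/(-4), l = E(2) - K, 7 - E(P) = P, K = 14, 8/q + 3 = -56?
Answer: 21379/4 ≈ 5344.8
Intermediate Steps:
q = -8/59 (q = 8/(-3 - 56) = 8/(-59) = 8*(-1/59) = -8/59 ≈ -0.13559)
E(P) = 7 - P
l = -9 (l = (7 - 1*2) - 1*14 = (7 - 2) - 14 = 5 - 14 = -9)
u = -135/4 (u = 9*(-4 - 1/(-4)) = 9*(-4 - 1*(-¼)) = 9*(-4 + ¼) = 9*(-15/4) = -135/4 ≈ -33.750)
X(k) = 99/4 (X(k) = -9 - 1*(-135/4) = -9 + 135/4 = 99/4)
X(q) - 95*(-56) = 99/4 - 95*(-56) = 99/4 + 5320 = 21379/4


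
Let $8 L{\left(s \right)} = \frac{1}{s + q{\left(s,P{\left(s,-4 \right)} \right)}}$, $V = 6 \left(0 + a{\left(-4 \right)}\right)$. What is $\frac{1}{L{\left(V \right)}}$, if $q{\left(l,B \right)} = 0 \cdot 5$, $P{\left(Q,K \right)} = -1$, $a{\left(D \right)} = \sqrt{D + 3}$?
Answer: $48 i \approx 48.0 i$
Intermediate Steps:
$a{\left(D \right)} = \sqrt{3 + D}$
$q{\left(l,B \right)} = 0$
$V = 6 i$ ($V = 6 \left(0 + \sqrt{3 - 4}\right) = 6 \left(0 + \sqrt{-1}\right) = 6 \left(0 + i\right) = 6 i \approx 6.0 i$)
$L{\left(s \right)} = \frac{1}{8 s}$ ($L{\left(s \right)} = \frac{1}{8 \left(s + 0\right)} = \frac{1}{8 s}$)
$\frac{1}{L{\left(V \right)}} = \frac{1}{\frac{1}{8} \frac{1}{6 i}} = \frac{1}{\frac{1}{8} \left(- \frac{i}{6}\right)} = \frac{1}{\left(- \frac{1}{48}\right) i} = 48 i$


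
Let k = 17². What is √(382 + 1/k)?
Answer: √110399/17 ≈ 19.545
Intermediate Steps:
k = 289
√(382 + 1/k) = √(382 + 1/289) = √(110399/289) = √110399/17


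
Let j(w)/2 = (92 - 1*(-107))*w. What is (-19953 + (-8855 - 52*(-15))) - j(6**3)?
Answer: -113996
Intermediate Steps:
j(w) = 398*w (j(w) = 2*((92 - 1*(-107))*w) = 2*((92 + 107)*w) = 2*(199*w) = 398*w)
(-19953 + (-8855 - 52*(-15))) - j(6**3) = (-19953 + (-8855 - 52*(-15))) - 398*6**3 = (-19953 + (-8855 + 780)) - 398*216 = (-19953 - 8075) - 1*85968 = -28028 - 85968 = -113996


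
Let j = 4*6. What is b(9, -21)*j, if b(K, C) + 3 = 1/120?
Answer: -359/5 ≈ -71.800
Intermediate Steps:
b(K, C) = -359/120 (b(K, C) = -3 + 1/120 = -359/120)
j = 24
b(9, -21)*j = -359/120*24 = -359/5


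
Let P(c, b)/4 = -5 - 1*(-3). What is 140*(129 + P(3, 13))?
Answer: 16940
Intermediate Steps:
P(c, b) = -8 (P(c, b) = 4*(-5 - 1*(-3)) = 4*(-5 + 3) = 4*(-2) = -8)
140*(129 + P(3, 13)) = 140*(129 - 8) = 140*121 = 16940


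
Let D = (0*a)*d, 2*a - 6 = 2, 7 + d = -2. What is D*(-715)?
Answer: 0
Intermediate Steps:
d = -9 (d = -7 - 2 = -9)
a = 4 (a = 3 + (1/2)*2 = 3 + 1 = 4)
D = 0 (D = (0*4)*(-9) = 0*(-9) = 0)
D*(-715) = 0*(-715) = 0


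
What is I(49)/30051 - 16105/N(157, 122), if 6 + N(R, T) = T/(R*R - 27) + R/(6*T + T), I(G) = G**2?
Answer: 726917861019959/262287888399 ≈ 2771.4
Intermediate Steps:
N(R, T) = -6 + T/(-27 + R**2) + R/(7*T) (N(R, T) = -6 + (T/(R*R - 27) + R/(6*T + T)) = -6 + (T/(R**2 - 27) + R/((7*T))) = -6 + (T/(-27 + R**2) + R*(1/(7*T))) = -6 + (T/(-27 + R**2) + R/(7*T)) = -6 + T/(-27 + R**2) + R/(7*T))
I(49)/30051 - 16105/N(157, 122) = 49**2/30051 - 16105*854*(-27 + 157**2)/(157**3 - 27*157 + 7*122**2 + 1134*122 - 42*122*157**2) = 2401*(1/30051) - 16105*854*(-27 + 24649)/(3869893 - 4239 + 7*14884 + 138348 - 42*122*24649) = 343/4293 - 16105*21027188/(3869893 - 4239 + 104188 + 138348 - 126301476) = 343/4293 - 16105/((1/7)*(1/122)*(1/24622)*(-122193286)) = 343/4293 - 16105/(-61096643/10513594) = 343/4293 - 16105*(-10513594/61096643) = 343/4293 + 169321431370/61096643 = 726917861019959/262287888399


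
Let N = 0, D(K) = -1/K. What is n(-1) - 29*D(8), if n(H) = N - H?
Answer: 37/8 ≈ 4.6250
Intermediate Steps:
n(H) = -H (n(H) = 0 - H = -H)
n(-1) - 29*D(8) = -1*(-1) - (-29)/8 = 1 - (-29)/8 = 1 - 29*(-1/8) = 1 + 29/8 = 37/8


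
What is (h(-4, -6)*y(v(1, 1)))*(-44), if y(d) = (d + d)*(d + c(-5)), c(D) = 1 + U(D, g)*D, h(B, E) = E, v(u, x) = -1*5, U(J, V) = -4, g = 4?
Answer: -42240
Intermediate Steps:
v(u, x) = -5
c(D) = 1 - 4*D
y(d) = 2*d*(21 + d) (y(d) = (d + d)*(d + (1 - 4*(-5))) = (2*d)*(d + (1 + 20)) = (2*d)*(d + 21) = (2*d)*(21 + d) = 2*d*(21 + d))
(h(-4, -6)*y(v(1, 1)))*(-44) = -12*(-5)*(21 - 5)*(-44) = -12*(-5)*16*(-44) = -6*(-160)*(-44) = 960*(-44) = -42240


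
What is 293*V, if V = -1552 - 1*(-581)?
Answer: -284503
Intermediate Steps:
V = -971 (V = -1552 + 581 = -971)
293*V = 293*(-971) = -284503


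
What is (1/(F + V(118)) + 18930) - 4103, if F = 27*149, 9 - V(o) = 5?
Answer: 59708330/4027 ≈ 14827.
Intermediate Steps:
V(o) = 4 (V(o) = 9 - 1*5 = 9 - 5 = 4)
F = 4023
(1/(F + V(118)) + 18930) - 4103 = (1/(4023 + 4) + 18930) - 4103 = (1/4027 + 18930) - 4103 = 76231111/4027 - 4103 = 59708330/4027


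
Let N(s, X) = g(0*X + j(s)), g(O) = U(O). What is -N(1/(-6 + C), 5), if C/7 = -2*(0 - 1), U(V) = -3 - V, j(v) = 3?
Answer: 6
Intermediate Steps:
g(O) = -3 - O
C = 14 (C = 7*(-2*(0 - 1)) = 7*(-2*(-1)) = 7*2 = 14)
N(s, X) = -6 (N(s, X) = -3 - (0*X + 3) = -3 - (0 + 3) = -3 - 1*3 = -3 - 3 = -6)
-N(1/(-6 + C), 5) = -1*(-6) = 6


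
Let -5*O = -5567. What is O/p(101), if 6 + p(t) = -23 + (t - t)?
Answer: -5567/145 ≈ -38.393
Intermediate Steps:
O = 5567/5 (O = -1/5*(-5567) = 5567/5 ≈ 1113.4)
p(t) = -29 (p(t) = -6 + (-23 + (t - t)) = -6 + (-23 + 0) = -6 - 23 = -29)
O/p(101) = (5567/5)/(-29) = (5567/5)*(-1/29) = -5567/145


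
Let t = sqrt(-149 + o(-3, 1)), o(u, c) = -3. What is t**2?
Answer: -152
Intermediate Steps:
t = 2*I*sqrt(38) (t = sqrt(-149 - 3) = sqrt(-152) = 2*I*sqrt(38) ≈ 12.329*I)
t**2 = (2*I*sqrt(38))**2 = -152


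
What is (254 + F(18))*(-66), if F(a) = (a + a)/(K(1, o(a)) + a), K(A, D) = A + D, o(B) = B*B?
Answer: -5752428/343 ≈ -16771.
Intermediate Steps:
o(B) = B²
F(a) = 2*a/(1 + a + a²) (F(a) = (a + a)/((1 + a²) + a) = (2*a)/(1 + a + a²) = 2*a/(1 + a + a²))
(254 + F(18))*(-66) = (254 + 2*18/(1 + 18 + 18²))*(-66) = (254 + 2*18/(1 + 18 + 324))*(-66) = (254 + 2*18/343)*(-66) = (254 + 2*18*(1/343))*(-66) = (254 + 36/343)*(-66) = (87158/343)*(-66) = -5752428/343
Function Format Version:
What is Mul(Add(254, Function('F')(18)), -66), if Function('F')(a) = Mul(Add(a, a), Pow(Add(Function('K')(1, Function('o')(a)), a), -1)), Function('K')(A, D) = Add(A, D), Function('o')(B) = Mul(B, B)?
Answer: Rational(-5752428, 343) ≈ -16771.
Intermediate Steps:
Function('o')(B) = Pow(B, 2)
Function('F')(a) = Mul(2, a, Pow(Add(1, a, Pow(a, 2)), -1)) (Function('F')(a) = Mul(Add(a, a), Pow(Add(Add(1, Pow(a, 2)), a), -1)) = Mul(Mul(2, a), Pow(Add(1, a, Pow(a, 2)), -1)) = Mul(2, a, Pow(Add(1, a, Pow(a, 2)), -1)))
Mul(Add(254, Function('F')(18)), -66) = Mul(Add(254, Mul(2, 18, Pow(Add(1, 18, Pow(18, 2)), -1))), -66) = Mul(Add(254, Mul(2, 18, Pow(Add(1, 18, 324), -1))), -66) = Mul(Add(254, Mul(2, 18, Pow(343, -1))), -66) = Mul(Add(254, Mul(2, 18, Rational(1, 343))), -66) = Mul(Add(254, Rational(36, 343)), -66) = Mul(Rational(87158, 343), -66) = Rational(-5752428, 343)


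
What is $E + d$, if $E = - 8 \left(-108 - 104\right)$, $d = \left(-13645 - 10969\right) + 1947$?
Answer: $-20971$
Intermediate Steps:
$d = -22667$ ($d = -24614 + 1947 = -22667$)
$E = 1696$ ($E = \left(-8\right) \left(-212\right) = 1696$)
$E + d = 1696 - 22667 = -20971$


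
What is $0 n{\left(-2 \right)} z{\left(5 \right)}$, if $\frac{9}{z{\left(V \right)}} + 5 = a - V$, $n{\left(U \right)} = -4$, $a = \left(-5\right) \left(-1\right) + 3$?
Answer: $0$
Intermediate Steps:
$a = 8$ ($a = 5 + 3 = 8$)
$z{\left(V \right)} = \frac{9}{3 - V}$ ($z{\left(V \right)} = \frac{9}{-5 - \left(-8 + V\right)} = \frac{9}{3 - V}$)
$0 n{\left(-2 \right)} z{\left(5 \right)} = 0 \left(-4\right) \left(- \frac{9}{-3 + 5}\right) = 0 \left(- \frac{9}{2}\right) = 0$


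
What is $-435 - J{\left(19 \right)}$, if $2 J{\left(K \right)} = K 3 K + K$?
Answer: $-986$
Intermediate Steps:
$J{\left(K \right)} = \frac{K}{2} + \frac{3 K^{2}}{2}$ ($J{\left(K \right)} = \frac{K 3 K + K}{2} = \frac{3 K^{2} + K}{2} = \frac{K + 3 K^{2}}{2} = \frac{K}{2} + \frac{3 K^{2}}{2}$)
$-435 - J{\left(19 \right)} = -435 - \frac{1}{2} \cdot 19 \left(1 + 3 \cdot 19\right) = -435 - \frac{1}{2} \cdot 19 \left(1 + 57\right) = -435 - \frac{1}{2} \cdot 19 \cdot 58 = -435 - 551 = -986$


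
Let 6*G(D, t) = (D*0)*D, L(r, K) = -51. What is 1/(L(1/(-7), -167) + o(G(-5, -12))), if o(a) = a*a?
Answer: -1/51 ≈ -0.019608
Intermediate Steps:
G(D, t) = 0 (G(D, t) = ((D*0)*D)/6 = (0*D)/6 = (⅙)*0 = 0)
o(a) = a²
1/(L(1/(-7), -167) + o(G(-5, -12))) = 1/(-51 + 0²) = 1/(-51 + 0) = 1/(-51) = -1/51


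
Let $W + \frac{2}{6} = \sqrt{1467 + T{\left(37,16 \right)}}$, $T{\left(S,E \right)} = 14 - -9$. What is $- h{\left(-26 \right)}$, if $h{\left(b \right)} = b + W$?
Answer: $\frac{79}{3} - \sqrt{1490} \approx -12.267$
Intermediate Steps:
$T{\left(S,E \right)} = 23$ ($T{\left(S,E \right)} = 14 + 9 = 23$)
$W = - \frac{1}{3} + \sqrt{1490}$ ($W = - \frac{1}{3} + \sqrt{1467 + 23} = - \frac{1}{3} + \sqrt{1490} \approx 38.267$)
$h{\left(b \right)} = - \frac{1}{3} + b + \sqrt{1490}$ ($h{\left(b \right)} = b - \left(\frac{1}{3} - \sqrt{1490}\right) = - \frac{1}{3} + b + \sqrt{1490}$)
$- h{\left(-26 \right)} = - (- \frac{1}{3} - 26 + \sqrt{1490}) = - (- \frac{79}{3} + \sqrt{1490}) = \frac{79}{3} - \sqrt{1490}$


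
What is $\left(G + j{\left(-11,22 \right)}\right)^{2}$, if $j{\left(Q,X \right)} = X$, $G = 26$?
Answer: $2304$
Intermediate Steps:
$\left(G + j{\left(-11,22 \right)}\right)^{2} = \left(26 + 22\right)^{2} = 48^{2} = 2304$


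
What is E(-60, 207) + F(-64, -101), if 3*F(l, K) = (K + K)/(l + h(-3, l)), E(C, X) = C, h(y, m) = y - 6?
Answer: -12938/219 ≈ -59.078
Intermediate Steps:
h(y, m) = -6 + y
F(l, K) = 2*K/(3*(-9 + l)) (F(l, K) = ((K + K)/(l + (-6 - 3)))/3 = ((2*K)/(l - 9))/3 = ((2*K)/(-9 + l))/3 = (2*K/(-9 + l))/3 = 2*K/(3*(-9 + l)))
E(-60, 207) + F(-64, -101) = -60 + (⅔)*(-101)/(-9 - 64) = -60 + (⅔)*(-101)/(-73) = -60 + (⅔)*(-101)*(-1/73) = -60 + 202/219 = -12938/219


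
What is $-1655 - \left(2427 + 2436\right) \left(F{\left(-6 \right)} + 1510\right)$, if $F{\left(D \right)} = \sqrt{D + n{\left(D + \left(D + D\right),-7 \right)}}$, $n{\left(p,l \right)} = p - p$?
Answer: $-7344785 - 4863 i \sqrt{6} \approx -7.3448 \cdot 10^{6} - 11912.0 i$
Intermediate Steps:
$n{\left(p,l \right)} = 0$
$F{\left(D \right)} = \sqrt{D}$ ($F{\left(D \right)} = \sqrt{D + 0} = \sqrt{D}$)
$-1655 - \left(2427 + 2436\right) \left(F{\left(-6 \right)} + 1510\right) = -1655 - \left(2427 + 2436\right) \left(\sqrt{-6} + 1510\right) = -1655 - 4863 \left(i \sqrt{6} + 1510\right) = -1655 - 4863 \left(1510 + i \sqrt{6}\right) = -1655 - \left(7343130 + 4863 i \sqrt{6}\right) = -7344785 - 4863 i \sqrt{6}$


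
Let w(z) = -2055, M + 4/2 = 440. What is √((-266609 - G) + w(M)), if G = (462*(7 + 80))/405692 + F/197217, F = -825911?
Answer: I*√3373556804403871618738/112057926 ≈ 518.32*I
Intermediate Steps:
M = 438 (M = -2 + 440 = 438)
G = -1374531703/336173778 (G = (462*(7 + 80))/405692 - 825911/197217 = (462*87)*(1/405692) - 825911*1/197217 = 40194*(1/405692) - 48583/11601 = 2871/28978 - 48583/11601 = -1374531703/336173778 ≈ -4.0888)
√((-266609 - G) + w(M)) = √((-266609 - 1*(-1374531703/336173778)) - 2055) = √((-266609 + 1374531703/336173778) - 2055) = √(-89625580247099/336173778 - 2055) = √(-90316417360889/336173778) = I*√3373556804403871618738/112057926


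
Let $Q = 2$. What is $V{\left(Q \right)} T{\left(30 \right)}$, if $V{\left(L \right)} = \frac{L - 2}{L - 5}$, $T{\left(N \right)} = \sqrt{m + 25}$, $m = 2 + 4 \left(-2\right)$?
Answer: $0$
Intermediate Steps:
$m = -6$ ($m = 2 - 8 = -6$)
$T{\left(N \right)} = \sqrt{19}$ ($T{\left(N \right)} = \sqrt{-6 + 25} = \sqrt{19}$)
$V{\left(L \right)} = \frac{-2 + L}{-5 + L}$ ($V{\left(L \right)} = \frac{-2 + L}{L - 5} = \frac{-2 + L}{-5 + L}$)
$V{\left(Q \right)} T{\left(30 \right)} = \frac{-2 + 2}{-5 + 2} \sqrt{19} = \frac{1}{-3} \cdot 0 \sqrt{19} = \left(- \frac{1}{3}\right) 0 \sqrt{19} = 0 \sqrt{19} = 0$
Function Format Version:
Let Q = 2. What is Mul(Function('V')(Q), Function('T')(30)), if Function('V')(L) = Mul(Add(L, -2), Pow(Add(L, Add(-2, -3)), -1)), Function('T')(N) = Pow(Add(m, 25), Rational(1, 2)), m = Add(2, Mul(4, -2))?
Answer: 0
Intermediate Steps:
m = -6 (m = Add(2, -8) = -6)
Function('T')(N) = Pow(19, Rational(1, 2)) (Function('T')(N) = Pow(Add(-6, 25), Rational(1, 2)) = Pow(19, Rational(1, 2)))
Function('V')(L) = Mul(Pow(Add(-5, L), -1), Add(-2, L)) (Function('V')(L) = Mul(Add(-2, L), Pow(Add(L, -5), -1)) = Mul(Add(-2, L), Pow(Add(-5, L), -1)) = Mul(Pow(Add(-5, L), -1), Add(-2, L)))
Mul(Function('V')(Q), Function('T')(30)) = Mul(Mul(Pow(Add(-5, 2), -1), Add(-2, 2)), Pow(19, Rational(1, 2))) = Mul(Mul(Pow(-3, -1), 0), Pow(19, Rational(1, 2))) = Mul(Mul(Rational(-1, 3), 0), Pow(19, Rational(1, 2))) = Mul(0, Pow(19, Rational(1, 2))) = 0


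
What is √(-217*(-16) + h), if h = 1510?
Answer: √4982 ≈ 70.583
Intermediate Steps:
√(-217*(-16) + h) = √(-217*(-16) + 1510) = √(3472 + 1510) = √4982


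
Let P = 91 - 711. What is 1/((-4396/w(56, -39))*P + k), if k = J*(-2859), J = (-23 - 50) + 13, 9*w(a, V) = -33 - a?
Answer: -89/9262620 ≈ -9.6085e-6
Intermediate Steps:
w(a, V) = -11/3 - a/9 (w(a, V) = (-33 - a)/9 = -11/3 - a/9)
J = -60 (J = -73 + 13 = -60)
k = 171540 (k = -60*(-2859) = 171540)
P = -620
1/((-4396/w(56, -39))*P + k) = 1/(-4396/(-11/3 - ⅑*56)*(-620) + 171540) = 1/(-4396/(-11/3 - 56/9)*(-620) + 171540) = 1/(-4396/(-89/9)*(-620) + 171540) = 1/(-4396*(-9/89)*(-620) + 171540) = 1/((39564/89)*(-620) + 171540) = 1/(-24529680/89 + 171540) = 1/(-9262620/89) = -89/9262620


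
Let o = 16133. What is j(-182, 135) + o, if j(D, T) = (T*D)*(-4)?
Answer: 114413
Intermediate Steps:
j(D, T) = -4*D*T (j(D, T) = (D*T)*(-4) = -4*D*T)
j(-182, 135) + o = -4*(-182)*135 + 16133 = 98280 + 16133 = 114413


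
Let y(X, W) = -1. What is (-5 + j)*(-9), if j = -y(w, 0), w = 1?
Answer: 36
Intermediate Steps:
j = 1 (j = -1*(-1) = 1)
(-5 + j)*(-9) = (-5 + 1)*(-9) = -4*(-9) = 36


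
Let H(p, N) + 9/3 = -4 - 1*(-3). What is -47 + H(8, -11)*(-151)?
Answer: 557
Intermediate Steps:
H(p, N) = -4 (H(p, N) = -3 + (-4 - 1*(-3)) = -3 + (-4 + 3) = -3 - 1 = -4)
-47 + H(8, -11)*(-151) = -47 - 4*(-151) = -47 + 604 = 557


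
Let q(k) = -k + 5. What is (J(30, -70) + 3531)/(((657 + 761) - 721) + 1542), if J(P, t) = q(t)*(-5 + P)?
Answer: 5406/2239 ≈ 2.4145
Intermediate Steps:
q(k) = 5 - k
J(P, t) = (-5 + P)*(5 - t) (J(P, t) = (5 - t)*(-5 + P) = (-5 + P)*(5 - t))
(J(30, -70) + 3531)/(((657 + 761) - 721) + 1542) = (-(-5 + 30)*(-5 - 70) + 3531)/(((657 + 761) - 721) + 1542) = (-1*25*(-75) + 3531)/((1418 - 721) + 1542) = (1875 + 3531)/(697 + 1542) = 5406/2239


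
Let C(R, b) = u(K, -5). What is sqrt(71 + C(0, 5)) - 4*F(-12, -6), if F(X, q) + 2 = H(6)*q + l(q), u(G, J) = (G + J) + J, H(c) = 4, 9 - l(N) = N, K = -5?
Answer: 44 + 2*sqrt(14) ≈ 51.483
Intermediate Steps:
l(N) = 9 - N
u(G, J) = G + 2*J
F(X, q) = 7 + 3*q (F(X, q) = -2 + (4*q + (9 - q)) = -2 + (9 + 3*q) = 7 + 3*q)
C(R, b) = -15 (C(R, b) = -5 + 2*(-5) = -5 - 10 = -15)
sqrt(71 + C(0, 5)) - 4*F(-12, -6) = sqrt(71 - 15) - 4*(7 + 3*(-6)) = sqrt(56) - 4*(7 - 18) = 2*sqrt(14) - 4*(-11) = 2*sqrt(14) + 44 = 44 + 2*sqrt(14)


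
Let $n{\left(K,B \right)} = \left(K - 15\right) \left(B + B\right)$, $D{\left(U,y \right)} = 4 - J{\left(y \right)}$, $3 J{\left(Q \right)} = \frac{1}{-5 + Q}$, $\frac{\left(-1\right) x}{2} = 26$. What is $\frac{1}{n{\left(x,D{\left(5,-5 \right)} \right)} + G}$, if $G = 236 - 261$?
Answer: $- \frac{15}{8482} \approx -0.0017685$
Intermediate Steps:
$x = -52$ ($x = \left(-2\right) 26 = -52$)
$G = -25$
$J{\left(Q \right)} = \frac{1}{3 \left(-5 + Q\right)}$
$D{\left(U,y \right)} = 4 - \frac{1}{3 \left(-5 + y\right)}$
$n{\left(K,B \right)} = 2 B \left(-15 + K\right)$ ($n{\left(K,B \right)} = \left(-15 + K\right) 2 B = 2 B \left(-15 + K\right)$)
$\frac{1}{n{\left(x,D{\left(5,-5 \right)} \right)} + G} = \frac{1}{2 \frac{-61 + 12 \left(-5\right)}{3 \left(-5 - 5\right)} \left(-15 - 52\right) - 25} = \frac{1}{2 \frac{-61 - 60}{3 \left(-10\right)} \left(-67\right) - 25} = \frac{1}{2 \cdot \frac{1}{3} \left(- \frac{1}{10}\right) \left(-121\right) \left(-67\right) - 25} = \frac{1}{2 \cdot \frac{121}{30} \left(-67\right) - 25} = \frac{1}{- \frac{8107}{15} - 25} = \frac{1}{- \frac{8482}{15}} = - \frac{15}{8482}$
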